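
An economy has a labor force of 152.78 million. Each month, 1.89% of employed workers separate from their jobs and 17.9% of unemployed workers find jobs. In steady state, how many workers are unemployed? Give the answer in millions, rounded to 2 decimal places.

About 14.59 million are unemployed in steady state.

Steady-state unemployment rate u* = s/(s+f) = 1.89/(1.89+17.9) = 0.095503.
Unemployed = u* × labor force = 0.095503 × 152.78 ≈ 14.59 million.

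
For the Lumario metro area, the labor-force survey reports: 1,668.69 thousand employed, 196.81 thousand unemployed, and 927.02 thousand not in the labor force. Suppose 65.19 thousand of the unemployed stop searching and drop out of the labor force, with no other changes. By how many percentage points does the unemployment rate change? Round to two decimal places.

The unemployment rate changes by −3.24 percentage points.

Initially, labor force = 1,668.69 + 196.81 = 1,865.50 thousand, so u = 196.81/1,865.50 = 10.55%.
After the change, unemployed and labor force both fall by 65.19 → E = 1,668.69, U = 131.62, labor force = 1,800.31 thousand.
New unemployment rate = 131.62 / 1,800.31 = 7.31%.
Change = 7.31% − 10.55% = −3.24 percentage points.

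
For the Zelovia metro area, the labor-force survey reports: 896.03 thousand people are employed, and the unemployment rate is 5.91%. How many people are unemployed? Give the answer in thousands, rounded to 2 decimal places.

Let U be the number unemployed. The labor force is E + U, and U/(E+U) = 0.0591.
So U = 0.0591 × 896.03 / (1 − 0.0591) = 52.9554 / 0.9409 ≈ 56.28 thousand.

About 56.28 thousand are unemployed.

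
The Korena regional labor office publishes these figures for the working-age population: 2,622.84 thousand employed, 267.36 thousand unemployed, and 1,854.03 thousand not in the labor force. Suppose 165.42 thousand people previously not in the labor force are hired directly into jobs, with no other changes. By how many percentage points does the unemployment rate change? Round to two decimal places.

Initially, labor force = 2,622.84 + 267.36 = 2,890.20 thousand, so u = 267.36/2,890.20 = 9.25%.
After the change, employed and labor force both rise by 165.42; unemployed unchanged → E = 2,788.26, U = 267.36, labor force = 3,055.62 thousand.
New unemployment rate = 267.36 / 3,055.62 = 8.75%.
Change = 8.75% − 9.25% = −0.50 percentage points.

The unemployment rate changes by −0.50 percentage points.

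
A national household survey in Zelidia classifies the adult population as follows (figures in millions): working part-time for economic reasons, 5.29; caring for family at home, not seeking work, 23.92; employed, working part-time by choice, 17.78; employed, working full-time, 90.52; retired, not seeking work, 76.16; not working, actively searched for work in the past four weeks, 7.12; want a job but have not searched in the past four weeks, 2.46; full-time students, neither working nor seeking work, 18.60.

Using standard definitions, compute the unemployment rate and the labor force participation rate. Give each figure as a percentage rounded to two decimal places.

Employed = 5.29 + 17.78 + 90.52 = 113.59 million (anyone who worked, including part-time for economic reasons, counts as employed).
Unemployed = 7.12 million.
Labor force = 113.59 + 7.12 = 120.71 million.
Not in labor force = 23.92 + 76.16 + 2.46 + 18.60 = 121.14 million (those not working and not actively searching are outside the labor force — including those who want a job but have given up searching).
Civilian working-age population = 120.71 + 121.14 = 241.85 million.
Unemployment rate = 7.12 / 120.71 = 5.90%.
Labor force participation rate = 120.71 / 241.85 = 49.91%.

Unemployment rate ≈ 5.90%; labor force participation rate ≈ 49.91%.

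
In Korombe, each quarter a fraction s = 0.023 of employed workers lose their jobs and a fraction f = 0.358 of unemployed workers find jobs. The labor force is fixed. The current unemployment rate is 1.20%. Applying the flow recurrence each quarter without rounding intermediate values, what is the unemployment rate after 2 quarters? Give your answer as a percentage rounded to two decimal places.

With a fixed labor force, u_{t+1} = u_t + s·(1−u_t) − f·u_t = u_t·(1−s−f) + s.
Here 1−s−f = 0.619 and s = 0.023.
u_1 = 0.012000 × 0.619 + 0.023 = 0.030428.
u_2 = 0.030428 × 0.619 + 0.023 = 0.041835.

Unemployment rate after two quarters ≈ 4.18%.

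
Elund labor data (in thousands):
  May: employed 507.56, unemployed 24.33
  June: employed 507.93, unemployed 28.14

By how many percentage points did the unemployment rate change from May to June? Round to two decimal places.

The unemployment rate changed by +0.68 percentage points.

May: labor force = 507.56 + 24.33 = 531.89; u = 24.33/531.89 = 4.57%.
June: labor force = 507.93 + 28.14 = 536.07; u = 28.14/536.07 = 5.25%.
Change = 5.25% − 4.57% = +0.68 pp.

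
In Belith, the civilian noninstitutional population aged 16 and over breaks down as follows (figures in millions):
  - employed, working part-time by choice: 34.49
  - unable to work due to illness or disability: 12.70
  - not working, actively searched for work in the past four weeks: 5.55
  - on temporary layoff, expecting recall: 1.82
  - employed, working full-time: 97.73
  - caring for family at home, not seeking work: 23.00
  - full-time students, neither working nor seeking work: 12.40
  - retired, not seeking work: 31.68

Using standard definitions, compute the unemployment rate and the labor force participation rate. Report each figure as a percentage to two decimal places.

Unemployment rate ≈ 5.28%; labor force participation rate ≈ 63.63%.

Employed = 34.49 + 97.73 = 132.22 million.
Unemployed = 5.55 + 1.82 = 7.37 million (jobless and actively searching, or on temporary layoff).
Labor force = 132.22 + 7.37 = 139.59 million.
Not in labor force = 12.70 + 23.00 + 12.40 + 31.68 = 79.78 million (those not working and not actively searching are outside the labor force).
Civilian working-age population = 139.59 + 79.78 = 219.37 million.
Unemployment rate = 7.37 / 139.59 = 5.28%.
Labor force participation rate = 139.59 / 219.37 = 63.63%.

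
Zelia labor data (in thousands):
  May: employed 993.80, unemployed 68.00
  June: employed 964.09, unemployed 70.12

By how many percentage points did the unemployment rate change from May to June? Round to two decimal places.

May: labor force = 993.80 + 68.00 = 1,061.80; u = 68.00/1,061.80 = 6.40%.
June: labor force = 964.09 + 70.12 = 1,034.21; u = 70.12/1,034.21 = 6.78%.
Change = 6.78% − 6.40% = +0.38 pp.

The unemployment rate changed by +0.38 percentage points.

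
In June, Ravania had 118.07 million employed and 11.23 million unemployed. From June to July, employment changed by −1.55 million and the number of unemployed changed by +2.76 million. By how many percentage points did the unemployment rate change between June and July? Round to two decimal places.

June: labor force = 118.07 + 11.23 = 129.30; u = 11.23/129.30 = 8.69%.
July: labor force = 116.52 + 13.99 = 130.51; u = 13.99/130.51 = 10.72%.
Change = 10.72% − 8.69% = +2.03 pp.

The unemployment rate changed by +2.03 percentage points.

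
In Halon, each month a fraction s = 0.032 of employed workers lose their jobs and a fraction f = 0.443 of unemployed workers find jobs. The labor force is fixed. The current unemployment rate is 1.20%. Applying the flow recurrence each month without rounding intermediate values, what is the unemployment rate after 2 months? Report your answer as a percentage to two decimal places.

Unemployment rate after two months ≈ 5.21%.

With a fixed labor force, u_{t+1} = u_t + s·(1−u_t) − f·u_t = u_t·(1−s−f) + s.
Here 1−s−f = 0.525 and s = 0.032.
u_1 = 0.012000 × 0.525 + 0.032 = 0.038300.
u_2 = 0.038300 × 0.525 + 0.032 = 0.052108.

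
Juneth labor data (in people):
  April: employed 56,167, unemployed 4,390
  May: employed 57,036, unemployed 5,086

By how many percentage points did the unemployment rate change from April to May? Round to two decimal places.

April: labor force = 56,167 + 4,390 = 60,557; u = 4,390/60,557 = 7.25%.
May: labor force = 57,036 + 5,086 = 62,122; u = 5,086/62,122 = 8.19%.
Change = 8.19% − 7.25% = +0.94 pp.

The unemployment rate changed by +0.94 percentage points.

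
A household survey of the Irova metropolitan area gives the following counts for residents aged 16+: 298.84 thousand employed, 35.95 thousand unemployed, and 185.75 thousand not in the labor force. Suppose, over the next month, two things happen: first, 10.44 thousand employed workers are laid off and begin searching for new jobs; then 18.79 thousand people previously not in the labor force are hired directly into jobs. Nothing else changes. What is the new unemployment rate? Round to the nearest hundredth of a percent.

New unemployment rate ≈ 13.12%.

Initially, labor force = 298.84 + 35.95 = 334.79 thousand, so u = 35.95/334.79 = 10.74%.
After the first change, employed falls and unemployed rises by 10.44; labor force unchanged → E = 288.40, U = 46.39, labor force = 334.79 thousand.
After the second change, employed and labor force both rise by 18.79; unemployed unchanged → E = 307.19, U = 46.39, labor force = 353.58 thousand.
New unemployment rate = 46.39 / 353.58 = 13.12%.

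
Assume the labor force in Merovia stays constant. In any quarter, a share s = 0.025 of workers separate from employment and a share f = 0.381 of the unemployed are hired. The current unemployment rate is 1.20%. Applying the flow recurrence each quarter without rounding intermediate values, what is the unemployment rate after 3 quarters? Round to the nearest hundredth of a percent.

Unemployment rate after three quarters ≈ 5.12%.

With a fixed labor force, u_{t+1} = u_t + s·(1−u_t) − f·u_t = u_t·(1−s−f) + s.
Here 1−s−f = 0.594 and s = 0.025.
u_1 = 0.012000 × 0.594 + 0.025 = 0.032128.
u_2 = 0.032128 × 0.594 + 0.025 = 0.044084.
u_3 = 0.044084 × 0.594 + 0.025 = 0.051186.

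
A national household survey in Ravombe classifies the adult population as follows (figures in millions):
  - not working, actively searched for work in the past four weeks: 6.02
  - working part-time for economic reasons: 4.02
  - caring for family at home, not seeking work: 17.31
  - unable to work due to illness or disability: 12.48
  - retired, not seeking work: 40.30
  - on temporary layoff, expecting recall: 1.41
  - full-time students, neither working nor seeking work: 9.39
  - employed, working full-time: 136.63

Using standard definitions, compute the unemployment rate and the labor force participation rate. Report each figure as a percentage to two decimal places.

Unemployment rate ≈ 5.02%; labor force participation rate ≈ 65.07%.

Employed = 4.02 + 136.63 = 140.65 million (anyone who worked, including part-time for economic reasons, counts as employed).
Unemployed = 6.02 + 1.41 = 7.43 million (jobless and actively searching, or on temporary layoff).
Labor force = 140.65 + 7.43 = 148.08 million.
Not in labor force = 17.31 + 12.48 + 40.30 + 9.39 = 79.48 million (those not working and not actively searching are outside the labor force).
Civilian working-age population = 148.08 + 79.48 = 227.56 million.
Unemployment rate = 7.43 / 148.08 = 5.02%.
Labor force participation rate = 148.08 / 227.56 = 65.07%.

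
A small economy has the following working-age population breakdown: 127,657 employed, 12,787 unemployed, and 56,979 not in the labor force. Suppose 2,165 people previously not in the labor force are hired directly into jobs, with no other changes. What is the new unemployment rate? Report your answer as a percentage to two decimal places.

New unemployment rate ≈ 8.97%.

Initially, labor force = 127,657 + 12,787 = 140,444, so u = 12,787/140,444 = 9.10%.
After the change, employed and labor force both rise by 2,165; unemployed unchanged → E = 129,822, U = 12,787, labor force = 142,609.
New unemployment rate = 12,787 / 142,609 = 8.97%.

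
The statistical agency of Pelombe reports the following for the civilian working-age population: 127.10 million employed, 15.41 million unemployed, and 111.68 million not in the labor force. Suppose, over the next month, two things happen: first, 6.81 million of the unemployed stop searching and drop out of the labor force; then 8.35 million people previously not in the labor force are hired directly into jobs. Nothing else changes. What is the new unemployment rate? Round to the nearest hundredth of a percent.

Initially, labor force = 127.10 + 15.41 = 142.51 million, so u = 15.41/142.51 = 10.81%.
After the first change, unemployed and labor force both fall by 6.81 → E = 127.10, U = 8.60, labor force = 135.70 million.
After the second change, employed and labor force both rise by 8.35; unemployed unchanged → E = 135.45, U = 8.60, labor force = 144.05 million.
New unemployment rate = 8.60 / 144.05 = 5.97%.

New unemployment rate ≈ 5.97%.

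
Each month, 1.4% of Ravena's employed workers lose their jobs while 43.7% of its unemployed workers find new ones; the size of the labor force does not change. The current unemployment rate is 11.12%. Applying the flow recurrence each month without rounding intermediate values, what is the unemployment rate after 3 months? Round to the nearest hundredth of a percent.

Unemployment rate after three months ≈ 4.43%.

With a fixed labor force, u_{t+1} = u_t + s·(1−u_t) − f·u_t = u_t·(1−s−f) + s.
Here 1−s−f = 0.549 and s = 0.014.
u_1 = 0.111200 × 0.549 + 0.014 = 0.075049.
u_2 = 0.075049 × 0.549 + 0.014 = 0.055202.
u_3 = 0.055202 × 0.549 + 0.014 = 0.044306.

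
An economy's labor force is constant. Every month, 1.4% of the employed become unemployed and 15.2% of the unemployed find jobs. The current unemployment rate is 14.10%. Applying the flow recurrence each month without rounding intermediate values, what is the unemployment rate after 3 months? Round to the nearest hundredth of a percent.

With a fixed labor force, u_{t+1} = u_t + s·(1−u_t) − f·u_t = u_t·(1−s−f) + s.
Here 1−s−f = 0.834 and s = 0.014.
u_1 = 0.141000 × 0.834 + 0.014 = 0.131594.
u_2 = 0.131594 × 0.834 + 0.014 = 0.123749.
u_3 = 0.123749 × 0.834 + 0.014 = 0.117207.

Unemployment rate after three months ≈ 11.72%.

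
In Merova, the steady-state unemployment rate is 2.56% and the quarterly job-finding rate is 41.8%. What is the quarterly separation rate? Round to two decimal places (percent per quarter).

Separation rate ≈ 1.10% per quarter.

From u* = s/(s+f): s = u·f/(1−u).
s = 0.0256 × 41.8 / (1 − 0.0256) = 1.0701 / 0.9744 ≈ 1.10% per quarter.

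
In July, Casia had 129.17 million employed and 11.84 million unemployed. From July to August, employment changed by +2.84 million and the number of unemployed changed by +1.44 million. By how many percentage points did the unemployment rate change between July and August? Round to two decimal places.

The unemployment rate changed by +0.74 percentage points.

July: labor force = 129.17 + 11.84 = 141.01; u = 11.84/141.01 = 8.40%.
August: labor force = 132.01 + 13.28 = 145.29; u = 13.28/145.29 = 9.14%.
Change = 9.14% − 8.40% = +0.74 pp.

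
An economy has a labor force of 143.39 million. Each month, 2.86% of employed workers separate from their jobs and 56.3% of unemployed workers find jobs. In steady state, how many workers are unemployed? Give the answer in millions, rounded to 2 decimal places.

Steady-state unemployment rate u* = s/(s+f) = 2.86/(2.86+56.3) = 0.048343.
Unemployed = u* × labor force = 0.048343 × 143.39 ≈ 6.93 million.

About 6.93 million are unemployed in steady state.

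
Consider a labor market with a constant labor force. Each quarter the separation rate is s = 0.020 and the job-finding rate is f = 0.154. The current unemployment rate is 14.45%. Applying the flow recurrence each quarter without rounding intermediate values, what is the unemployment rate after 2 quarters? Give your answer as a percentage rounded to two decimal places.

Unemployment rate after two quarters ≈ 13.51%.

With a fixed labor force, u_{t+1} = u_t + s·(1−u_t) − f·u_t = u_t·(1−s−f) + s.
Here 1−s−f = 0.826 and s = 0.020.
u_1 = 0.144500 × 0.826 + 0.020 = 0.139357.
u_2 = 0.139357 × 0.826 + 0.020 = 0.135109.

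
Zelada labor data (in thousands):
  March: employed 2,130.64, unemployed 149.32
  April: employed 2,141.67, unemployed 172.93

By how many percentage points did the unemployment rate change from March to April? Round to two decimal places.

March: labor force = 2,130.64 + 149.32 = 2,279.96; u = 149.32/2,279.96 = 6.55%.
April: labor force = 2,141.67 + 172.93 = 2,314.60; u = 172.93/2,314.60 = 7.47%.
Change = 7.47% − 6.55% = +0.92 pp.

The unemployment rate changed by +0.92 percentage points.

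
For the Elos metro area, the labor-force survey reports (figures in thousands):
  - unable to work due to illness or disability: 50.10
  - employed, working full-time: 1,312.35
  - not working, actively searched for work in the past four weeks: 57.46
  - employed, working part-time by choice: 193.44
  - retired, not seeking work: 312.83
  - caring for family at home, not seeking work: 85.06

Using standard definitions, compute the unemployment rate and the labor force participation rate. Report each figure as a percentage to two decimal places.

Unemployment rate ≈ 3.68%; labor force participation rate ≈ 77.73%.

Employed = 1,312.35 + 193.44 = 1,505.79 thousand.
Unemployed = 57.46 thousand.
Labor force = 1,505.79 + 57.46 = 1,563.25 thousand.
Not in labor force = 50.10 + 312.83 + 85.06 = 447.99 thousand (those not working and not actively searching are outside the labor force).
Civilian working-age population = 1,563.25 + 447.99 = 2,011.24 thousand.
Unemployment rate = 57.46 / 1,563.25 = 3.68%.
Labor force participation rate = 1,563.25 / 2,011.24 = 77.73%.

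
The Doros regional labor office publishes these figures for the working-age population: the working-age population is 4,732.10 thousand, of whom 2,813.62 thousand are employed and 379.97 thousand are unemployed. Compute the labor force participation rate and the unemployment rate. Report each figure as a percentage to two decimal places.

Labor force participation rate ≈ 67.49%; unemployment rate ≈ 11.90%.

Labor force = employed + unemployed = 2,813.62 + 379.97 = 3,193.59 thousand.
Unemployment rate = 379.97 / 3,193.59 = 11.90%.
Labor force participation rate = 3,193.59 / 4,732.10 = 67.49%.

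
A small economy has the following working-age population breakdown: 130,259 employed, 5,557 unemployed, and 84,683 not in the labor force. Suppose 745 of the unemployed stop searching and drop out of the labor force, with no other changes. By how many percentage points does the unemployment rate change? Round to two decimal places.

Initially, labor force = 130,259 + 5,557 = 135,816, so u = 5,557/135,816 = 4.09%.
After the change, unemployed and labor force both fall by 745 → E = 130,259, U = 4,812, labor force = 135,071.
New unemployment rate = 4,812 / 135,071 = 3.56%.
Change = 3.56% − 4.09% = −0.53 percentage points.

The unemployment rate changes by −0.53 percentage points.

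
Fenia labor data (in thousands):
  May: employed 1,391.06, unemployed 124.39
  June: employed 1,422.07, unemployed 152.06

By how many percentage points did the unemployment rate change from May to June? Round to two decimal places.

The unemployment rate changed by +1.45 percentage points.

May: labor force = 1,391.06 + 124.39 = 1,515.45; u = 124.39/1,515.45 = 8.21%.
June: labor force = 1,422.07 + 152.06 = 1,574.13; u = 152.06/1,574.13 = 9.66%.
Change = 9.66% − 8.21% = +1.45 pp.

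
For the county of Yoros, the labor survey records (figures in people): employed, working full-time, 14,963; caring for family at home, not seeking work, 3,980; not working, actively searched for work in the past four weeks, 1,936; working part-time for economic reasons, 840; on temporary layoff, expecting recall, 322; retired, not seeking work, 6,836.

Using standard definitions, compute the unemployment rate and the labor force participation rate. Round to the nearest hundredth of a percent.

Unemployment rate ≈ 12.50%; labor force participation rate ≈ 62.54%.

Employed = 14,963 + 840 = 15,803 (anyone who worked, including part-time for economic reasons, counts as employed).
Unemployed = 1,936 + 322 = 2,258 (jobless and actively searching, or on temporary layoff).
Labor force = 15,803 + 2,258 = 18,061.
Not in labor force = 3,980 + 6,836 = 10,816 (those not working and not actively searching are outside the labor force).
Civilian working-age population = 18,061 + 10,816 = 28,877.
Unemployment rate = 2,258 / 18,061 = 12.50%.
Labor force participation rate = 18,061 / 28,877 = 62.54%.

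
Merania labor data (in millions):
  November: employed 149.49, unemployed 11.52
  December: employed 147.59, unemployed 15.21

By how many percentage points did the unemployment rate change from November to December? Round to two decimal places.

The unemployment rate changed by +2.19 percentage points.

November: labor force = 149.49 + 11.52 = 161.01; u = 11.52/161.01 = 7.15%.
December: labor force = 147.59 + 15.21 = 162.80; u = 15.21/162.80 = 9.34%.
Change = 9.34% − 7.15% = +2.19 pp.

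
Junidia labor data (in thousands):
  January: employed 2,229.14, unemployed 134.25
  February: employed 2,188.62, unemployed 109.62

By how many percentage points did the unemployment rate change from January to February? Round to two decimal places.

The unemployment rate changed by −0.91 percentage points.

January: labor force = 2,229.14 + 134.25 = 2,363.39; u = 134.25/2,363.39 = 5.68%.
February: labor force = 2,188.62 + 109.62 = 2,298.24; u = 109.62/2,298.24 = 4.77%.
Change = 4.77% − 5.68% = −0.91 pp.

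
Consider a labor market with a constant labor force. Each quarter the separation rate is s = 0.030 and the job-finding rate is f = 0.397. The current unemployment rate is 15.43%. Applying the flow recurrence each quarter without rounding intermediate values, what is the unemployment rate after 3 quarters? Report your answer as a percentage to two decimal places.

With a fixed labor force, u_{t+1} = u_t + s·(1−u_t) − f·u_t = u_t·(1−s−f) + s.
Here 1−s−f = 0.573 and s = 0.030.
u_1 = 0.154300 × 0.573 + 0.030 = 0.118414.
u_2 = 0.118414 × 0.573 + 0.030 = 0.097851.
u_3 = 0.097851 × 0.573 + 0.030 = 0.086069.

Unemployment rate after three quarters ≈ 8.61%.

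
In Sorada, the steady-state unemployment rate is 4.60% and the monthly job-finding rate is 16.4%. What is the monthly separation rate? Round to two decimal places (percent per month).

Separation rate ≈ 0.79% per month.

From u* = s/(s+f): s = u·f/(1−u).
s = 0.0460 × 16.4 / (1 − 0.0460) = 0.7544 / 0.9540 ≈ 0.79% per month.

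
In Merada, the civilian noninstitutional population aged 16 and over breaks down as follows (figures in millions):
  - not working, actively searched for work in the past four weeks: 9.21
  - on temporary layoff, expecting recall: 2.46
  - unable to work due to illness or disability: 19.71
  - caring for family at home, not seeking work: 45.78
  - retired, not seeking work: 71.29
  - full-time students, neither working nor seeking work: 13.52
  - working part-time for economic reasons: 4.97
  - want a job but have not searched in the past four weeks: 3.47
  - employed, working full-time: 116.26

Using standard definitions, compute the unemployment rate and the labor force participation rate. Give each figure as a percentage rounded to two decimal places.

Employed = 4.97 + 116.26 = 121.23 million (anyone who worked, including part-time for economic reasons, counts as employed).
Unemployed = 9.21 + 2.46 = 11.67 million (jobless and actively searching, or on temporary layoff).
Labor force = 121.23 + 11.67 = 132.90 million.
Not in labor force = 19.71 + 45.78 + 71.29 + 13.52 + 3.47 = 153.77 million (those not working and not actively searching are outside the labor force — including those who want a job but have given up searching).
Civilian working-age population = 132.90 + 153.77 = 286.67 million.
Unemployment rate = 11.67 / 132.90 = 8.78%.
Labor force participation rate = 132.90 / 286.67 = 46.36%.

Unemployment rate ≈ 8.78%; labor force participation rate ≈ 46.36%.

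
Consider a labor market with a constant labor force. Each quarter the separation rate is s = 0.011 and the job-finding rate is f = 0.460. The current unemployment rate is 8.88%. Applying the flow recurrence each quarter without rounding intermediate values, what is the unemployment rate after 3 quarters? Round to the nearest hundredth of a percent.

Unemployment rate after three quarters ≈ 3.30%.

With a fixed labor force, u_{t+1} = u_t + s·(1−u_t) − f·u_t = u_t·(1−s−f) + s.
Here 1−s−f = 0.529 and s = 0.011.
u_1 = 0.088800 × 0.529 + 0.011 = 0.057975.
u_2 = 0.057975 × 0.529 + 0.011 = 0.041669.
u_3 = 0.041669 × 0.529 + 0.011 = 0.033043.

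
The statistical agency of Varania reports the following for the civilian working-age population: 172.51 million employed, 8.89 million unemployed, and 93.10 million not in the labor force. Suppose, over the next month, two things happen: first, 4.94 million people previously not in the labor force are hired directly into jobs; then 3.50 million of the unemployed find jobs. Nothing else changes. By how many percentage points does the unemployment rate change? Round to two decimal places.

The unemployment rate changes by −2.01 percentage points.

Initially, labor force = 172.51 + 8.89 = 181.40 million, so u = 8.89/181.40 = 4.90%.
After the first change, employed and labor force both rise by 4.94; unemployed unchanged → E = 177.45, U = 8.89, labor force = 186.34 million.
After the second change, unemployed falls and employed rises by 3.50; labor force unchanged → E = 180.95, U = 5.39, labor force = 186.34 million.
New unemployment rate = 5.39 / 186.34 = 2.89%.
Change = 2.89% − 4.90% = −2.01 percentage points.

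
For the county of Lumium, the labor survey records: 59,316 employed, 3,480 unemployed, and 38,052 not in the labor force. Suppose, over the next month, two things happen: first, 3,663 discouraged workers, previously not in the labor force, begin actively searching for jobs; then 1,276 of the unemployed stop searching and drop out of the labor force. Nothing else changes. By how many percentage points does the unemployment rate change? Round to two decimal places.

Initially, labor force = 59,316 + 3,480 = 62,796, so u = 3,480/62,796 = 5.54%.
After the first change, unemployed and labor force both rise by 3,663 → E = 59,316, U = 7,143, labor force = 66,459.
After the second change, unemployed and labor force both fall by 1,276 → E = 59,316, U = 5,867, labor force = 65,183.
New unemployment rate = 5,867 / 65,183 = 9.00%.
Change = 9.00% − 5.54% = +3.46 percentage points.

The unemployment rate changes by +3.46 percentage points.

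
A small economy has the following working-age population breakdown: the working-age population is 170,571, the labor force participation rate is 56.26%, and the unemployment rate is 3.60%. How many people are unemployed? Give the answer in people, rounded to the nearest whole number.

About 3,455 are unemployed.

Labor force = 0.5626 × 170,571 = 95,963.
Unemployed = 0.0360 × 95,963 ≈ 3,455.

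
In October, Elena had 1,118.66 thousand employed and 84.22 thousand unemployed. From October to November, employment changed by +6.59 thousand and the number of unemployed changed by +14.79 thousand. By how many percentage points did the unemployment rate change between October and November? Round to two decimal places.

October: labor force = 1,118.66 + 84.22 = 1,202.88; u = 84.22/1,202.88 = 7.00%.
November: labor force = 1,125.25 + 99.01 = 1,224.26; u = 99.01/1,224.26 = 8.09%.
Change = 8.09% − 7.00% = +1.09 pp.

The unemployment rate changed by +1.09 percentage points.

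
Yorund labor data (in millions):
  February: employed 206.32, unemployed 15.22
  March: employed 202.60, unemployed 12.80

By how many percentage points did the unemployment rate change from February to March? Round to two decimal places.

February: labor force = 206.32 + 15.22 = 221.54; u = 15.22/221.54 = 6.87%.
March: labor force = 202.60 + 12.80 = 215.40; u = 12.80/215.40 = 5.94%.
Change = 5.94% − 6.87% = −0.93 pp.

The unemployment rate changed by −0.93 percentage points.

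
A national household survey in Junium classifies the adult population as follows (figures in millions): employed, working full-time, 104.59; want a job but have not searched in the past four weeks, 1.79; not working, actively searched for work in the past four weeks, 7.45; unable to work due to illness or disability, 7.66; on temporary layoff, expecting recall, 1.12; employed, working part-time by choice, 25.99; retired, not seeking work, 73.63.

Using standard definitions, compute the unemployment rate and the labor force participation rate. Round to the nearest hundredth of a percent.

Employed = 104.59 + 25.99 = 130.58 million.
Unemployed = 7.45 + 1.12 = 8.57 million (jobless and actively searching, or on temporary layoff).
Labor force = 130.58 + 8.57 = 139.15 million.
Not in labor force = 1.79 + 7.66 + 73.63 = 83.08 million (those not working and not actively searching are outside the labor force — including those who want a job but have given up searching).
Civilian working-age population = 139.15 + 83.08 = 222.23 million.
Unemployment rate = 8.57 / 139.15 = 6.16%.
Labor force participation rate = 139.15 / 222.23 = 62.62%.

Unemployment rate ≈ 6.16%; labor force participation rate ≈ 62.62%.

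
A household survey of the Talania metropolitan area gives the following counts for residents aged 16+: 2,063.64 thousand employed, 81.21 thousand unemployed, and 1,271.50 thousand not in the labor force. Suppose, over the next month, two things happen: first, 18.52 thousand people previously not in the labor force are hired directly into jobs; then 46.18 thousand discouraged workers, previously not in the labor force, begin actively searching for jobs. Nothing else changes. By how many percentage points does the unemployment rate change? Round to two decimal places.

Initially, labor force = 2,063.64 + 81.21 = 2,144.85 thousand, so u = 81.21/2,144.85 = 3.79%.
After the first change, employed and labor force both rise by 18.52; unemployed unchanged → E = 2,082.16, U = 81.21, labor force = 2,163.37 thousand.
After the second change, unemployed and labor force both rise by 46.18 → E = 2,082.16, U = 127.39, labor force = 2,209.55 thousand.
New unemployment rate = 127.39 / 2,209.55 = 5.77%.
Change = 5.77% − 3.79% = +1.98 percentage points.

The unemployment rate changes by +1.98 percentage points.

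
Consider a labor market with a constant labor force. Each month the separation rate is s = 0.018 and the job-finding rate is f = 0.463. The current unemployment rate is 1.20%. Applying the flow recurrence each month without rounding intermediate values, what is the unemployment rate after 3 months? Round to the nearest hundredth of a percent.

Unemployment rate after three months ≈ 3.39%.

With a fixed labor force, u_{t+1} = u_t + s·(1−u_t) − f·u_t = u_t·(1−s−f) + s.
Here 1−s−f = 0.519 and s = 0.018.
u_1 = 0.012000 × 0.519 + 0.018 = 0.024228.
u_2 = 0.024228 × 0.519 + 0.018 = 0.030574.
u_3 = 0.030574 × 0.519 + 0.018 = 0.033868.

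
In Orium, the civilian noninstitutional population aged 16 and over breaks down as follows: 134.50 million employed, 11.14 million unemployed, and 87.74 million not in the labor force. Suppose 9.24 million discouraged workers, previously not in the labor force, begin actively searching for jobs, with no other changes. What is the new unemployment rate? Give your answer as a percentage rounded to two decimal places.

New unemployment rate ≈ 13.16%.

Initially, labor force = 134.50 + 11.14 = 145.64 million, so u = 11.14/145.64 = 7.65%.
After the change, unemployed and labor force both rise by 9.24 → E = 134.50, U = 20.38, labor force = 154.88 million.
New unemployment rate = 20.38 / 154.88 = 13.16%.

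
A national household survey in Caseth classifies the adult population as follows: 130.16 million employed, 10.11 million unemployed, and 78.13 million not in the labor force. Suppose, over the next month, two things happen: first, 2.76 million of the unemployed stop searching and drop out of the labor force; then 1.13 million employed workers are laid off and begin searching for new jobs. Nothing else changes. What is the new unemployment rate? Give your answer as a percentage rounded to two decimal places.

Initially, labor force = 130.16 + 10.11 = 140.27 million, so u = 10.11/140.27 = 7.21%.
After the first change, unemployed and labor force both fall by 2.76 → E = 130.16, U = 7.35, labor force = 137.51 million.
After the second change, employed falls and unemployed rises by 1.13; labor force unchanged → E = 129.03, U = 8.48, labor force = 137.51 million.
New unemployment rate = 8.48 / 137.51 = 6.17%.

New unemployment rate ≈ 6.17%.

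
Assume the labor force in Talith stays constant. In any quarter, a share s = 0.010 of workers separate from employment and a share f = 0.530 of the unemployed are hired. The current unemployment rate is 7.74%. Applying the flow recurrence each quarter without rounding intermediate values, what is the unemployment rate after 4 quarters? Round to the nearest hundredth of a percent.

Unemployment rate after four quarters ≈ 2.12%.

With a fixed labor force, u_{t+1} = u_t + s·(1−u_t) − f·u_t = u_t·(1−s−f) + s.
Here 1−s−f = 0.460 and s = 0.010.
u_1 = 0.077400 × 0.460 + 0.010 = 0.045604.
u_2 = 0.045604 × 0.460 + 0.010 = 0.030978.
u_3 = 0.030978 × 0.460 + 0.010 = 0.024250.
u_4 = 0.024250 × 0.460 + 0.010 = 0.021155.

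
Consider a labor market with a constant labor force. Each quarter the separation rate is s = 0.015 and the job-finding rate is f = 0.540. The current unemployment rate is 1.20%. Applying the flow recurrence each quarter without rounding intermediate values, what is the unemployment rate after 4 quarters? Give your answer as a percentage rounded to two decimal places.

With a fixed labor force, u_{t+1} = u_t + s·(1−u_t) − f·u_t = u_t·(1−s−f) + s.
Here 1−s−f = 0.445 and s = 0.015.
u_1 = 0.012000 × 0.445 + 0.015 = 0.020340.
u_2 = 0.020340 × 0.445 + 0.015 = 0.024051.
u_3 = 0.024051 × 0.445 + 0.015 = 0.025703.
u_4 = 0.025703 × 0.445 + 0.015 = 0.026438.

Unemployment rate after four quarters ≈ 2.64%.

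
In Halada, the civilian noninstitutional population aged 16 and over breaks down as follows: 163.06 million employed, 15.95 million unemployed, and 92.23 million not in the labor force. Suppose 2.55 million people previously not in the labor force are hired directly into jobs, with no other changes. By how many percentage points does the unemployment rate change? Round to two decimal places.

The unemployment rate changes by −0.13 percentage points.

Initially, labor force = 163.06 + 15.95 = 179.01 million, so u = 15.95/179.01 = 8.91%.
After the change, employed and labor force both rise by 2.55; unemployed unchanged → E = 165.61, U = 15.95, labor force = 181.56 million.
New unemployment rate = 15.95 / 181.56 = 8.78%.
Change = 8.78% − 8.91% = −0.13 percentage points.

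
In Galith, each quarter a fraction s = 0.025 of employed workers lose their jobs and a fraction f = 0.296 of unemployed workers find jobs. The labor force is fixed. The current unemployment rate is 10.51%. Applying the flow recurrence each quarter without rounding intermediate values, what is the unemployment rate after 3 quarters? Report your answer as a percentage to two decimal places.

Unemployment rate after three quarters ≈ 8.64%.

With a fixed labor force, u_{t+1} = u_t + s·(1−u_t) − f·u_t = u_t·(1−s−f) + s.
Here 1−s−f = 0.679 and s = 0.025.
u_1 = 0.105100 × 0.679 + 0.025 = 0.096363.
u_2 = 0.096363 × 0.679 + 0.025 = 0.090430.
u_3 = 0.090430 × 0.679 + 0.025 = 0.086402.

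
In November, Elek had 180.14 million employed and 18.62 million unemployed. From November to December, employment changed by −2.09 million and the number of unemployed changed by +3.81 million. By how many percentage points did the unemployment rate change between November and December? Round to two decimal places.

November: labor force = 180.14 + 18.62 = 198.76; u = 18.62/198.76 = 9.37%.
December: labor force = 178.05 + 22.43 = 200.48; u = 22.43/200.48 = 11.19%.
Change = 11.19% − 9.37% = +1.82 pp.

The unemployment rate changed by +1.82 percentage points.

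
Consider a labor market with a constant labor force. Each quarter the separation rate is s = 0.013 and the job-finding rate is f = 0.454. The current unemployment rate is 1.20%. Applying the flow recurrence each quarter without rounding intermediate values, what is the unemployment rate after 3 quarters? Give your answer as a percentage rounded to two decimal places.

With a fixed labor force, u_{t+1} = u_t + s·(1−u_t) − f·u_t = u_t·(1−s−f) + s.
Here 1−s−f = 0.533 and s = 0.013.
u_1 = 0.012000 × 0.533 + 0.013 = 0.019396.
u_2 = 0.019396 × 0.533 + 0.013 = 0.023338.
u_3 = 0.023338 × 0.533 + 0.013 = 0.025439.

Unemployment rate after three quarters ≈ 2.54%.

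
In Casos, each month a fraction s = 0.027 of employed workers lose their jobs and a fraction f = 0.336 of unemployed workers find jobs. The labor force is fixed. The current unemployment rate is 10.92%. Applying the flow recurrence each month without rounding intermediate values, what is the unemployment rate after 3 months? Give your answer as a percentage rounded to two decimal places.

Unemployment rate after three months ≈ 8.34%.

With a fixed labor force, u_{t+1} = u_t + s·(1−u_t) − f·u_t = u_t·(1−s−f) + s.
Here 1−s−f = 0.637 and s = 0.027.
u_1 = 0.109200 × 0.637 + 0.027 = 0.096560.
u_2 = 0.096560 × 0.637 + 0.027 = 0.088509.
u_3 = 0.088509 × 0.637 + 0.027 = 0.083380.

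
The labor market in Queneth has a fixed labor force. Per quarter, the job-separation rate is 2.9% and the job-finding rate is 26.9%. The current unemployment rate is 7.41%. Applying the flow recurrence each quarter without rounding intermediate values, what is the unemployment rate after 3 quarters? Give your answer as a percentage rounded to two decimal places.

With a fixed labor force, u_{t+1} = u_t + s·(1−u_t) − f·u_t = u_t·(1−s−f) + s.
Here 1−s−f = 0.702 and s = 0.029.
u_1 = 0.074100 × 0.702 + 0.029 = 0.081018.
u_2 = 0.081018 × 0.702 + 0.029 = 0.085875.
u_3 = 0.085875 × 0.702 + 0.029 = 0.089284.

Unemployment rate after three quarters ≈ 8.93%.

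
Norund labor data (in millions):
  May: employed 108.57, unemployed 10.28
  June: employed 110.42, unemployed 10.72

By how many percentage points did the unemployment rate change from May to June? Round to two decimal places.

The unemployment rate changed by +0.20 percentage points.

May: labor force = 108.57 + 10.28 = 118.85; u = 10.28/118.85 = 8.65%.
June: labor force = 110.42 + 10.72 = 121.14; u = 10.72/121.14 = 8.85%.
Change = 8.85% − 8.65% = +0.20 pp.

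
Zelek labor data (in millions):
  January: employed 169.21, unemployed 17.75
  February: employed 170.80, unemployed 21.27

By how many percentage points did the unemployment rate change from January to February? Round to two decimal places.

The unemployment rate changed by +1.58 percentage points.

January: labor force = 169.21 + 17.75 = 186.96; u = 17.75/186.96 = 9.49%.
February: labor force = 170.80 + 21.27 = 192.07; u = 21.27/192.07 = 11.07%.
Change = 11.07% − 9.49% = +1.58 pp.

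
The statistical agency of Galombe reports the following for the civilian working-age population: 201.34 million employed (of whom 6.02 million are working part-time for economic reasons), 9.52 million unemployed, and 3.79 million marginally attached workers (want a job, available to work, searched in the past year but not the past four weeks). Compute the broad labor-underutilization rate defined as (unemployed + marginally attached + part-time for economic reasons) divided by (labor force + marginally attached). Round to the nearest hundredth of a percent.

Broad underutilization rate ≈ 9.01%.

Labor force = 201.34 + 9.52 = 210.86 million.
Numerator = 9.52 + 3.79 + 6.02 = 19.33 million.
Denominator = 210.86 + 3.79 = 214.65 million.
Broad rate = 19.33 / 214.65 = 9.01%.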